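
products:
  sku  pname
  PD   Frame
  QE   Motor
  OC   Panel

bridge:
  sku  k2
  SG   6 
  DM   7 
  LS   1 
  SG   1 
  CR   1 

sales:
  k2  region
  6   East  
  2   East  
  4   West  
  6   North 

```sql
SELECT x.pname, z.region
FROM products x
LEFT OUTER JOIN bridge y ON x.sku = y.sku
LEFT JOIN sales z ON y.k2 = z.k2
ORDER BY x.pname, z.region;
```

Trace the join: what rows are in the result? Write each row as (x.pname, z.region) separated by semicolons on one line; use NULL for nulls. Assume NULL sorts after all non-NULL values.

Joins associate left-to-right: products LEFT JOIN bridge on sku gives 3 intermediate row(s).
Then LEFT JOIN `sales z` on k2: each of those 3 rows is kept; rows whose y.k2 has no match in z get NULL for z's columns.

(Frame, NULL); (Motor, NULL); (Panel, NULL)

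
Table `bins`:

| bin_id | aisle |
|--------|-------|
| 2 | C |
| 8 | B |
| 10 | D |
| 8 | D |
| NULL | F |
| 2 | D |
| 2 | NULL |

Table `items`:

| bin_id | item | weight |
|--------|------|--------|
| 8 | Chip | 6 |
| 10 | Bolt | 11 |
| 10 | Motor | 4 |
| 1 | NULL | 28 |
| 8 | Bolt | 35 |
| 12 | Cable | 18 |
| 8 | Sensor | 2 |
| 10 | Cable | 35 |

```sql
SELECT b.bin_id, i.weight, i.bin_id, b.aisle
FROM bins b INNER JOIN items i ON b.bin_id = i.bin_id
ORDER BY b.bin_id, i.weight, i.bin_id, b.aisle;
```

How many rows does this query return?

INNER JOIN keeps only pairs where the ON condition holds.
Matching on b.bin_id = i.bin_id. A NULL in a compared column never satisfies the condition.
- b row (bin_id=2): no match → dropped.
- b row (bin_id=8): matches 3 i row(s) → 3 output row(s).
- b row (bin_id=10): matches 3 i row(s) → 3 output row(s).
- b row (bin_id=8): matches 3 i row(s) → 3 output row(s).
- b row (bin_id=NULL): no match → dropped.
- b row (bin_id=2): no match → dropped.
- b row (bin_id=2): no match → dropped.
Total: 9 rows.

9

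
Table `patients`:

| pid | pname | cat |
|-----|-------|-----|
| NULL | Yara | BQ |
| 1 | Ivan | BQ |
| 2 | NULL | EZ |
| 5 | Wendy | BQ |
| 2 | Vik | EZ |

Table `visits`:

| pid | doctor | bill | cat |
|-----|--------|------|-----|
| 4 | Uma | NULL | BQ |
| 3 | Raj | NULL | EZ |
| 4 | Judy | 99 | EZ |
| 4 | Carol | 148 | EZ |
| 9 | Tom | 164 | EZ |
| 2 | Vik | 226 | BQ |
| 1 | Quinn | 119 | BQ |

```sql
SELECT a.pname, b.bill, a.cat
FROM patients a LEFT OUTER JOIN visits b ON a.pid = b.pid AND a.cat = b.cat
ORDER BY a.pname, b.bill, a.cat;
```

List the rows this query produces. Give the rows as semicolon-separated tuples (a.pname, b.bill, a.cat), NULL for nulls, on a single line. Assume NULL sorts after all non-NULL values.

LEFT JOIN keeps every row from `patients`; unmatched rows get NULL for `visits`'s columns.
Matching on a.pid = b.pid AND a.cat = b.cat. A NULL in a compared column never satisfies the condition.
- a row (pid=NULL, cat=BQ): no match → kept, b columns NULL.
- a row (pid=1, cat=BQ): matches 1 b row(s) → 1 output row(s).
- a row (pid=2, cat=EZ): no match → kept, b columns NULL.
- a row (pid=5, cat=BQ): no match → kept, b columns NULL.
- a row (pid=2, cat=EZ): no match → kept, b columns NULL.
After projecting and ordering:
a.pname | b.bill | a.cat
Ivan | 119 | BQ
Vik | NULL | EZ
Wendy | NULL | BQ
Yara | NULL | BQ
NULL | NULL | EZ

(Ivan, 119, BQ); (Vik, NULL, EZ); (Wendy, NULL, BQ); (Yara, NULL, BQ); (NULL, NULL, EZ)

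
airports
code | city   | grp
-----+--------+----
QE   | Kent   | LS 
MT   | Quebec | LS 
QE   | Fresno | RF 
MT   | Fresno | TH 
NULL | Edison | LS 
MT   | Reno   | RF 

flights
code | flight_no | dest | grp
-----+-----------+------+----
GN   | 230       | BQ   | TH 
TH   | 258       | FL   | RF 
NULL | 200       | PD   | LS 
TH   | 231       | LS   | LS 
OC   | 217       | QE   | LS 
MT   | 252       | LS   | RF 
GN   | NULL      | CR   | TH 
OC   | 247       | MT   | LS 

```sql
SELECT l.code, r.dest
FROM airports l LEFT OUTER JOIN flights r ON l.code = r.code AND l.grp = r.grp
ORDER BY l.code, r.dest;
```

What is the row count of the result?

6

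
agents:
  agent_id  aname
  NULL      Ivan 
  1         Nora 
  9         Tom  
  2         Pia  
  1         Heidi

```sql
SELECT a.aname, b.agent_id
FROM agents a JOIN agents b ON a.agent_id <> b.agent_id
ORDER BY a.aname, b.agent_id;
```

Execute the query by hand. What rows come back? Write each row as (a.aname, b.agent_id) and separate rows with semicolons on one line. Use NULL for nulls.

(Heidi, 2); (Heidi, 9); (Nora, 2); (Nora, 9); (Pia, 1); (Pia, 1); (Pia, 9); (Tom, 1); (Tom, 1); (Tom, 2)

INNER JOIN keeps only pairs where the ON condition holds.
Matching on a.agent_id <> b.agent_id. A NULL in a compared column never satisfies the condition.
- a (agent_id=NULL) has no partner → excluded.
- a (agent_id=1) pairs with 2 row(s) of b.
- a (agent_id=9) pairs with 3 row(s) of b.
- a (agent_id=2) pairs with 3 row(s) of b.
- a (agent_id=1) pairs with 2 row(s) of b.
After projecting and ordering:
a.aname | b.agent_id
Heidi | 2
Heidi | 9
Nora | 2
Nora | 9
Pia | 1
Pia | 1
Pia | 9
Tom | 1
Tom | 1
Tom | 2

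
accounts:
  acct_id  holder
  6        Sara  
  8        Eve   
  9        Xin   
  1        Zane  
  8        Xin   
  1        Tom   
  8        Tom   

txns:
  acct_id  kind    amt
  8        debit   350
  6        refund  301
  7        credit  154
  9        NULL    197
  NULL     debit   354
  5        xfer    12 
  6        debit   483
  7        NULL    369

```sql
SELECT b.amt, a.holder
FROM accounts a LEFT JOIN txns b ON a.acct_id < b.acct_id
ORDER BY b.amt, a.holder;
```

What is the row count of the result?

22

LEFT JOIN keeps every row from `accounts`; unmatched rows get NULL for `txns`'s columns.
Matching on a.acct_id < b.acct_id. A NULL in a compared column never satisfies the condition.
- a row (acct_id=6): matches 4 b row(s) → 4 output row(s).
- a row (acct_id=8): matches 1 b row(s) → 1 output row(s).
- a row (acct_id=9): no match → kept, b columns NULL.
- a row (acct_id=1): matches 7 b row(s) → 7 output row(s).
- a row (acct_id=8): matches 1 b row(s) → 1 output row(s).
- a row (acct_id=1): matches 7 b row(s) → 7 output row(s).
- a row (acct_id=8): matches 1 b row(s) → 1 output row(s).
Total: 21 matched + 1 padded = 22 rows.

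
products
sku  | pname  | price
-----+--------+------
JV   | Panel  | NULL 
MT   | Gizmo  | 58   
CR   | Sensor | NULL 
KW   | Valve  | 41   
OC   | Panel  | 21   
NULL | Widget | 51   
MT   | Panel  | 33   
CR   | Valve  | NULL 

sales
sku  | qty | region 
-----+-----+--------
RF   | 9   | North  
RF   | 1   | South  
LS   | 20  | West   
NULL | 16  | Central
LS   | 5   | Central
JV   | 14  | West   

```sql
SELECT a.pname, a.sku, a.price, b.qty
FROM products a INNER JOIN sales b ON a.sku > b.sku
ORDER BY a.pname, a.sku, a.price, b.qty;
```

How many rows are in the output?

10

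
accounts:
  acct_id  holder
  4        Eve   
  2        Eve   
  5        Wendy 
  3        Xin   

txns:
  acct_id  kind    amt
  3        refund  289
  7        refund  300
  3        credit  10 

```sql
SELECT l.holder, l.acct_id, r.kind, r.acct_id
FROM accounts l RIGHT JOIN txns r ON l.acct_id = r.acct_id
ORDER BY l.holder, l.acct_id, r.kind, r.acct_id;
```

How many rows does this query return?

RIGHT JOIN keeps every row from `txns`; unmatched rows get NULL for `accounts`'s columns.
Matching on l.acct_id = r.acct_id.
- l row (acct_id=4): no match.
- l row (acct_id=2): no match.
- l row (acct_id=5): no match.
- l row (acct_id=3): matches 2 r row(s) → 2 output row(s).
- 1 row(s) from r found no l partner → padded with NULL.
Total: 2 matched + 1 padded = 3 rows.

3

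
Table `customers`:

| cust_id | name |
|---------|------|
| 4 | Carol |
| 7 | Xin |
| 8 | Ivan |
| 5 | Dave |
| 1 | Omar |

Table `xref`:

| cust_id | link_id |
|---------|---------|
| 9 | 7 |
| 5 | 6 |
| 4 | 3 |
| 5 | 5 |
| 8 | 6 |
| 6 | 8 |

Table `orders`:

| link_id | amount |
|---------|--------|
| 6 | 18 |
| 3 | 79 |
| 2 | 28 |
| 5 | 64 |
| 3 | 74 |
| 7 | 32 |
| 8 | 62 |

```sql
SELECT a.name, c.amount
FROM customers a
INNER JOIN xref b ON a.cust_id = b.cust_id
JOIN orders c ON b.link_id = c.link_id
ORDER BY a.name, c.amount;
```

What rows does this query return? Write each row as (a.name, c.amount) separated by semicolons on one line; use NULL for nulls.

(Carol, 74); (Carol, 79); (Dave, 18); (Dave, 64); (Ivan, 18)

Evaluate left to right. First `customers a INNER JOIN xref b` on cust_id: 4 row(s).
Then INNER JOIN `orders c` on link_id: keep only rows whose b.link_id appears in c.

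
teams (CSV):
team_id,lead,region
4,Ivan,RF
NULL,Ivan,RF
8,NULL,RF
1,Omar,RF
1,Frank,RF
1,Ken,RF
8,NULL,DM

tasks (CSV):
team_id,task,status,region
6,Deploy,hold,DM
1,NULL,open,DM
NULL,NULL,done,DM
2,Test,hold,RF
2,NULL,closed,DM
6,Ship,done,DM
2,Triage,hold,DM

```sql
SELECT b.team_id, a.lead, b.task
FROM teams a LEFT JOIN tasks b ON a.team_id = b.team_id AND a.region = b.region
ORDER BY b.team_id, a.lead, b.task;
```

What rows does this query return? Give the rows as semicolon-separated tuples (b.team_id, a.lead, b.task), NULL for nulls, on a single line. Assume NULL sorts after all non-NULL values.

LEFT JOIN keeps every row from `teams`; unmatched rows get NULL for `tasks`'s columns.
Matching on a.team_id = b.team_id AND a.region = b.region. A NULL in a compared column never satisfies the condition.
- a row (team_id=4, region=RF): no match → kept, b columns NULL.
- a row (team_id=NULL, region=RF): no match → kept, b columns NULL.
- a row (team_id=8, region=RF): no match → kept, b columns NULL.
- a row (team_id=1, region=RF): no match → kept, b columns NULL.
- a row (team_id=1, region=RF): no match → kept, b columns NULL.
- a row (team_id=1, region=RF): no match → kept, b columns NULL.
- a row (team_id=8, region=DM): no match → kept, b columns NULL.
After projecting and ordering:
b.team_id | a.lead | b.task
NULL | Frank | NULL
NULL | Ivan | NULL
NULL | Ivan | NULL
NULL | Ken | NULL
NULL | Omar | NULL
NULL | NULL | NULL
NULL | NULL | NULL

(NULL, Frank, NULL); (NULL, Ivan, NULL); (NULL, Ivan, NULL); (NULL, Ken, NULL); (NULL, Omar, NULL); (NULL, NULL, NULL); (NULL, NULL, NULL)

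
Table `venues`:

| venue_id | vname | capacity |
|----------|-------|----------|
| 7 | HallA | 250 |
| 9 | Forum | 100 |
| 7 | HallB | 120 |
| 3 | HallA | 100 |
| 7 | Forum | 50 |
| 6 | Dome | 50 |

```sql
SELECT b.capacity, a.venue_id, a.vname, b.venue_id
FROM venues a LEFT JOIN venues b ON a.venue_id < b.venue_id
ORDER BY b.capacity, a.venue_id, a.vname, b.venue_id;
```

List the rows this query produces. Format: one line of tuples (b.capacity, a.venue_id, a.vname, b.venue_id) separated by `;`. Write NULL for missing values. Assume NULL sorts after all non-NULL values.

(50, 3, HallA, 6); (50, 3, HallA, 7); (50, 6, Dome, 7); (100, 3, HallA, 9); (100, 6, Dome, 9); (100, 7, Forum, 9); (100, 7, HallA, 9); (100, 7, HallB, 9); (120, 3, HallA, 7); (120, 6, Dome, 7); (250, 3, HallA, 7); (250, 6, Dome, 7); (NULL, 9, Forum, NULL)

LEFT JOIN keeps every row from `venues a`; unmatched rows get NULL for `venues b`'s columns.
Matching on a.venue_id < b.venue_id.
- a (venue_id=7) pairs with 1 row(s) of b.
- a (venue_id=9) has no partner → padded with NULL.
- a (venue_id=7) pairs with 1 row(s) of b.
- a (venue_id=3) pairs with 5 row(s) of b.
- a (venue_id=7) pairs with 1 row(s) of b.
- a (venue_id=6) pairs with 4 row(s) of b.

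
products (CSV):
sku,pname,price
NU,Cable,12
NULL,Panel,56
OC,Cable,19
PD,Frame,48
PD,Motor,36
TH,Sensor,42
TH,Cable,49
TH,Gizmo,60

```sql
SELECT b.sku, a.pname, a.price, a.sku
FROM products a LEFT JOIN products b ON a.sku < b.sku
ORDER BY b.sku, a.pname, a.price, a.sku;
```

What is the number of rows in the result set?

21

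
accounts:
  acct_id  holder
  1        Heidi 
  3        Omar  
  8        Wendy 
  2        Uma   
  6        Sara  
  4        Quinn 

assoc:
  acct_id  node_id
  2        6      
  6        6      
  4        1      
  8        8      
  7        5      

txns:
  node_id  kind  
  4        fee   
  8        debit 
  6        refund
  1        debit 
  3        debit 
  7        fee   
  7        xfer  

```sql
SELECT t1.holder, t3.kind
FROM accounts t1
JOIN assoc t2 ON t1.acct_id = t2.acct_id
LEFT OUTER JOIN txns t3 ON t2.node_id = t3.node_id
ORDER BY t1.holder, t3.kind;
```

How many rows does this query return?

4

Step 1 — t1 INNER JOIN t2 on acct_id → 4 row(s).
Then LEFT JOIN `txns t3` on node_id: each of those 4 rows is kept; rows whose t2.node_id has no match in t3 get NULL for t3's columns.
Result: 4 row(s).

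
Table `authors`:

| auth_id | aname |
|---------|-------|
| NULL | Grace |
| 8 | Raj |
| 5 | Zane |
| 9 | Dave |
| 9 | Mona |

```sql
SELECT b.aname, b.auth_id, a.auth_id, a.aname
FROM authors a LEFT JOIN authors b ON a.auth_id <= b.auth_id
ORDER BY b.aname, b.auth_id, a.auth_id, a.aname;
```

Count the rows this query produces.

12

LEFT JOIN keeps every row from `authors a`; unmatched rows get NULL for `authors b`'s columns.
Matching on a.auth_id <= b.auth_id. A NULL in a compared column never satisfies the condition.
- a row (auth_id=NULL): no match → kept, b columns NULL.
- a row (auth_id=8): matches 3 b row(s) → 3 output row(s).
- a row (auth_id=5): matches 4 b row(s) → 4 output row(s).
- a row (auth_id=9): matches 2 b row(s) → 2 output row(s).
- a row (auth_id=9): matches 2 b row(s) → 2 output row(s).
Total: 11 matched + 1 padded = 12 rows.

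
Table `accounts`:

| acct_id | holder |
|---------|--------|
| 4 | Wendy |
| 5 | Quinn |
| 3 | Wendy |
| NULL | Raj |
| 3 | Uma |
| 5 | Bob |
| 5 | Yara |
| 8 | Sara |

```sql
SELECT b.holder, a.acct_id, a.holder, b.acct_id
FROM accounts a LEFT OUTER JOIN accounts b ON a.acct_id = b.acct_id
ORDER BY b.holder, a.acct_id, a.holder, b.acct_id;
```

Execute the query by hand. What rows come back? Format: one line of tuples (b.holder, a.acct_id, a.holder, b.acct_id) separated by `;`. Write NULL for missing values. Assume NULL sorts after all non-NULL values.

(Bob, 5, Bob, 5); (Bob, 5, Quinn, 5); (Bob, 5, Yara, 5); (Quinn, 5, Bob, 5); (Quinn, 5, Quinn, 5); (Quinn, 5, Yara, 5); (Sara, 8, Sara, 8); (Uma, 3, Uma, 3); (Uma, 3, Wendy, 3); (Wendy, 3, Uma, 3); (Wendy, 3, Wendy, 3); (Wendy, 4, Wendy, 4); (Yara, 5, Bob, 5); (Yara, 5, Quinn, 5); (Yara, 5, Yara, 5); (NULL, NULL, Raj, NULL)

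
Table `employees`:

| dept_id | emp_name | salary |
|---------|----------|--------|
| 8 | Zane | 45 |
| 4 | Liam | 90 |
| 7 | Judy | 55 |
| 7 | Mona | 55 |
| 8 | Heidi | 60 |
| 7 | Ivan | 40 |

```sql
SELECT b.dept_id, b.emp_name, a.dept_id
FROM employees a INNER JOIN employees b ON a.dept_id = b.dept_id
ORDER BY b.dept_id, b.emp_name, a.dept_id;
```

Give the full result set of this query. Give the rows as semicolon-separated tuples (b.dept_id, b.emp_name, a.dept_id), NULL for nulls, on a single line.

(4, Liam, 4); (7, Ivan, 7); (7, Ivan, 7); (7, Ivan, 7); (7, Judy, 7); (7, Judy, 7); (7, Judy, 7); (7, Mona, 7); (7, Mona, 7); (7, Mona, 7); (8, Heidi, 8); (8, Heidi, 8); (8, Zane, 8); (8, Zane, 8)

INNER JOIN keeps only pairs where the ON condition holds.
Matching on a.dept_id = b.dept_id.
- a row (dept_id=8): matches 2 b row(s) → 2 output row(s).
- a row (dept_id=4): matches 1 b row(s) → 1 output row(s).
- a row (dept_id=7): matches 3 b row(s) → 3 output row(s).
- a row (dept_id=7): matches 3 b row(s) → 3 output row(s).
- a row (dept_id=8): matches 2 b row(s) → 2 output row(s).
- a row (dept_id=7): matches 3 b row(s) → 3 output row(s).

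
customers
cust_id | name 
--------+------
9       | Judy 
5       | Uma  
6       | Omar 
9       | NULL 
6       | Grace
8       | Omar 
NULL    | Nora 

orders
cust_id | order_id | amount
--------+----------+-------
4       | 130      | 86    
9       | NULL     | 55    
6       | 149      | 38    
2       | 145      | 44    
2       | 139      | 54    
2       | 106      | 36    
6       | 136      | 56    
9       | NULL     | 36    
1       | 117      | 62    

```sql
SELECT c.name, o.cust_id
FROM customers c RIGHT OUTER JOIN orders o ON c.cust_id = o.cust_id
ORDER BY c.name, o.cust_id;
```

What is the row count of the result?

13

RIGHT JOIN keeps every row from `orders`; unmatched rows get NULL for `customers`'s columns.
Matching on c.cust_id = o.cust_id. A NULL in a compared column never satisfies the condition.
Matched pairs: 8; unmatched o rows kept: 5.
Total: 8 matched + 5 padded = 13 rows.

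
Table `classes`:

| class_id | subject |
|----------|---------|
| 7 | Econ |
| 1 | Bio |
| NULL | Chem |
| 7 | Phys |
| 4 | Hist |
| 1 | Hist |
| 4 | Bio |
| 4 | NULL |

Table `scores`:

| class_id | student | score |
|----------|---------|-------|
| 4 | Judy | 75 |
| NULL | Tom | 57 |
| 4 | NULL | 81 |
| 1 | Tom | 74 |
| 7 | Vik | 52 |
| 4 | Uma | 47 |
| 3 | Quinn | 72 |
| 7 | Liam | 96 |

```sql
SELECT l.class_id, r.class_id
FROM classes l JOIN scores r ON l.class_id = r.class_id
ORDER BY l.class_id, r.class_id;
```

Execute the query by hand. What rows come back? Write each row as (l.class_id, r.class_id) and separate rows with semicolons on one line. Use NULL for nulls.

(1, 1); (1, 1); (4, 4); (4, 4); (4, 4); (4, 4); (4, 4); (4, 4); (4, 4); (4, 4); (4, 4); (7, 7); (7, 7); (7, 7); (7, 7)

INNER JOIN keeps only pairs where the ON condition holds.
Matching on l.class_id = r.class_id. A NULL in a compared column never satisfies the condition.
- l row (class_id=7): matches 2 r row(s) → 2 output row(s).
- l row (class_id=1): matches 1 r row(s) → 1 output row(s).
- l row (class_id=NULL): no match → dropped.
- l row (class_id=7): matches 2 r row(s) → 2 output row(s).
- l row (class_id=4): matches 3 r row(s) → 3 output row(s).
- l row (class_id=1): matches 1 r row(s) → 1 output row(s).
- l row (class_id=4): matches 3 r row(s) → 3 output row(s).
- l row (class_id=4): matches 3 r row(s) → 3 output row(s).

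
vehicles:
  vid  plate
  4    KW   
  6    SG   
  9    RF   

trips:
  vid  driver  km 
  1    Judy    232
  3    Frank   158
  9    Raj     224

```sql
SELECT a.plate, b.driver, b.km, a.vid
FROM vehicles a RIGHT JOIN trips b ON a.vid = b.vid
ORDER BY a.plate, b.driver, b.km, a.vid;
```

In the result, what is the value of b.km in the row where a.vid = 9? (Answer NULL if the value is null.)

RIGHT JOIN keeps every row from `trips`; unmatched rows get NULL for `vehicles`'s columns.
Matching on a.vid = b.vid.
Matched pairs: 1; unmatched b rows kept: 2.

224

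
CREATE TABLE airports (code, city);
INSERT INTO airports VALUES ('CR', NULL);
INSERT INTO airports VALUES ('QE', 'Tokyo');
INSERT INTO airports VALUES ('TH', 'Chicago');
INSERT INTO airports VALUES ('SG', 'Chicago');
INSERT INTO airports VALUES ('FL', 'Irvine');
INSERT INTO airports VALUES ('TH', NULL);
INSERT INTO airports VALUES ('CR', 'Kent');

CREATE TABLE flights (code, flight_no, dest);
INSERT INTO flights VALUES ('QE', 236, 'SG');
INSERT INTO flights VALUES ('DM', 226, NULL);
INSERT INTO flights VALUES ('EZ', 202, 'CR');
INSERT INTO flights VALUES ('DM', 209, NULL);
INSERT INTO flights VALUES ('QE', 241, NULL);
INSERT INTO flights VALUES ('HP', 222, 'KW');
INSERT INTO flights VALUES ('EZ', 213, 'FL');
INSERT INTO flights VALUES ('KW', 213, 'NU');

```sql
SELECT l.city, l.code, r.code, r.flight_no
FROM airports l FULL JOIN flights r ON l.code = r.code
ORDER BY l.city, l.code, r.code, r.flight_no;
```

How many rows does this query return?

14

FULL OUTER JOIN keeps every row from both sides; unmatched rows get NULL for the other side's columns.
Matching on l.code = r.code.
- l (code=CR) has no partner → padded with NULL.
- l (code=QE) pairs with 2 row(s) of r.
- l (code=TH) has no partner → padded with NULL.
- l (code=SG) has no partner → padded with NULL.
- l (code=FL) has no partner → padded with NULL.
- l (code=TH) has no partner → padded with NULL.
- l (code=CR) has no partner → padded with NULL.
- plus 6 unmatched r row(s), each kept with NULL l columns.
Total: 2 matched + 12 padded = 14 rows.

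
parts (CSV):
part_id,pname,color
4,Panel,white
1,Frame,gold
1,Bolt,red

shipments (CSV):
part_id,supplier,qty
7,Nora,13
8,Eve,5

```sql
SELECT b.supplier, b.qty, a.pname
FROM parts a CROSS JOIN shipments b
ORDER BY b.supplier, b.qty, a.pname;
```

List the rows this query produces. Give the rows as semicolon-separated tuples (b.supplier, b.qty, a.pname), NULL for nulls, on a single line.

(Eve, 5, Bolt); (Eve, 5, Frame); (Eve, 5, Panel); (Nora, 13, Bolt); (Nora, 13, Frame); (Nora, 13, Panel)

CROSS JOIN pairs every row of `parts` with every row of `shipments`: 3 × 2 = 6 rows.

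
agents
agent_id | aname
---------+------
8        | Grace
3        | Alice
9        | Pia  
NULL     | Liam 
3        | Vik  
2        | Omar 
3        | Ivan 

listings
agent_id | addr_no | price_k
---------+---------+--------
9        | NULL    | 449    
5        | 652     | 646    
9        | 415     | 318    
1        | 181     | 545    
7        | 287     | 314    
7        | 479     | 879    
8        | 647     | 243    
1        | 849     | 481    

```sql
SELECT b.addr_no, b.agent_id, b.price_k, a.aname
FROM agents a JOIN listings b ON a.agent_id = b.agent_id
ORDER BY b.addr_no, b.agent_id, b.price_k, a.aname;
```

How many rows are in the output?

3

INNER JOIN keeps only pairs where the ON condition holds.
Matching on a.agent_id = b.agent_id. A NULL in a compared column never satisfies the condition.
Matched pairs: 3.
Total: 3 rows.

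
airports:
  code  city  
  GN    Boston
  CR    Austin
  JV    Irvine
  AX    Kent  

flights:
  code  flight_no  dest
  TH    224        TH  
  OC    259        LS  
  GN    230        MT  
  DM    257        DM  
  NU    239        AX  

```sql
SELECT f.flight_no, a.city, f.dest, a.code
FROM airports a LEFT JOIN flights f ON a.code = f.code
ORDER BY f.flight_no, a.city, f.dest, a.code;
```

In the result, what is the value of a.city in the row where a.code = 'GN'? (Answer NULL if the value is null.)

Boston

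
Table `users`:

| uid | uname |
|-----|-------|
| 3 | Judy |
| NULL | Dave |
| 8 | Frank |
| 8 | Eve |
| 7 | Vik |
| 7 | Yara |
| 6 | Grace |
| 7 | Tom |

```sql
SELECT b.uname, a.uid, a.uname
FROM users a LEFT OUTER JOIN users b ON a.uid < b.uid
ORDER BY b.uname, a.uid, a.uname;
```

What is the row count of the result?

20

LEFT JOIN keeps every row from `users a`; unmatched rows get NULL for `users b`'s columns.
Matching on a.uid < b.uid. A NULL in a compared column never satisfies the condition.
- a (uid=3) pairs with 6 row(s) of b.
- a (uid=NULL) has no partner → padded with NULL.
- a (uid=8) has no partner → padded with NULL.
- a (uid=8) has no partner → padded with NULL.
- a (uid=7) pairs with 2 row(s) of b.
- a (uid=7) pairs with 2 row(s) of b.
- a (uid=6) pairs with 5 row(s) of b.
- a (uid=7) pairs with 2 row(s) of b.
Total: 17 matched + 3 padded = 20 rows.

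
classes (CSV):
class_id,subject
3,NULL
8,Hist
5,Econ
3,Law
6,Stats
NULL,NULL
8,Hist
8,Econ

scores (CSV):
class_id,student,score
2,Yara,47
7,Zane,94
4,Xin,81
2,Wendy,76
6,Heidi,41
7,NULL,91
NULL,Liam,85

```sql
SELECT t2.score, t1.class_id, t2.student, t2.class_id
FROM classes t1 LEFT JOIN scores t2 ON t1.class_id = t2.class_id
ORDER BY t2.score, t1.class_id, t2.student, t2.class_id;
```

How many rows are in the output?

8

LEFT JOIN keeps every row from `classes`; unmatched rows get NULL for `scores`'s columns.
Matching on t1.class_id = t2.class_id. A NULL in a compared column never satisfies the condition.
Matched pairs: 1; unmatched t1 rows kept: 7.
Total: 1 matched + 7 padded = 8 rows.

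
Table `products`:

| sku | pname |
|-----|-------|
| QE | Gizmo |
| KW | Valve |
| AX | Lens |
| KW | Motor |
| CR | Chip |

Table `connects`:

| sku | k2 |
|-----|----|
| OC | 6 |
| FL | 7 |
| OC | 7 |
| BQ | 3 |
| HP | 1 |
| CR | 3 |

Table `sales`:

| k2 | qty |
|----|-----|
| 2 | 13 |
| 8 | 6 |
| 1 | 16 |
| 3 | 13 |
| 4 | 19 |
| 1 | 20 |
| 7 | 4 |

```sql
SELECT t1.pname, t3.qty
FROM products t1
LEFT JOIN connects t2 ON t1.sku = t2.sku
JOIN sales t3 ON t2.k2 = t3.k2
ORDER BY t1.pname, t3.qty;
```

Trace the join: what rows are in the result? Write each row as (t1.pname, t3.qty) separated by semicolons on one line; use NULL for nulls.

Step 1 — t1 LEFT JOIN t2 on sku → 5 row(s).
Then INNER JOIN `sales t3` on k2: keep only rows whose t2.k2 appears in t3.

(Chip, 13)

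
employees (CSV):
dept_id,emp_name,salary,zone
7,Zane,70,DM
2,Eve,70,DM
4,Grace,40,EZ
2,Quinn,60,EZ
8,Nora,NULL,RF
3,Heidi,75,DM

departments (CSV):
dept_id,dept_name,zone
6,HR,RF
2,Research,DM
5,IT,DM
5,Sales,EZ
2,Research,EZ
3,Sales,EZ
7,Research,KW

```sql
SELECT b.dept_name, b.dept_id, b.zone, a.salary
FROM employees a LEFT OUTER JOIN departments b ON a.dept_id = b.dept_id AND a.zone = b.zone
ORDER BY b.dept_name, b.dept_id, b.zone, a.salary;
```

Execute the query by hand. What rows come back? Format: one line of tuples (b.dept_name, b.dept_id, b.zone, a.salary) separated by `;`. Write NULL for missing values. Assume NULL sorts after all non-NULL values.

LEFT JOIN keeps every row from `employees`; unmatched rows get NULL for `departments`'s columns.
Matching on a.dept_id = b.dept_id AND a.zone = b.zone.
- a (dept_id=7, zone=DM) has no partner → padded with NULL.
- a (dept_id=2, zone=DM) pairs with 1 row(s) of b.
- a (dept_id=4, zone=EZ) has no partner → padded with NULL.
- a (dept_id=2, zone=EZ) pairs with 1 row(s) of b.
- a (dept_id=8, zone=RF) has no partner → padded with NULL.
- a (dept_id=3, zone=DM) has no partner → padded with NULL.
After projecting and ordering:
b.dept_name | b.dept_id | b.zone | a.salary
Research | 2 | DM | 70
Research | 2 | EZ | 60
NULL | NULL | NULL | 40
NULL | NULL | NULL | 70
NULL | NULL | NULL | 75
NULL | NULL | NULL | NULL

(Research, 2, DM, 70); (Research, 2, EZ, 60); (NULL, NULL, NULL, 40); (NULL, NULL, NULL, 70); (NULL, NULL, NULL, 75); (NULL, NULL, NULL, NULL)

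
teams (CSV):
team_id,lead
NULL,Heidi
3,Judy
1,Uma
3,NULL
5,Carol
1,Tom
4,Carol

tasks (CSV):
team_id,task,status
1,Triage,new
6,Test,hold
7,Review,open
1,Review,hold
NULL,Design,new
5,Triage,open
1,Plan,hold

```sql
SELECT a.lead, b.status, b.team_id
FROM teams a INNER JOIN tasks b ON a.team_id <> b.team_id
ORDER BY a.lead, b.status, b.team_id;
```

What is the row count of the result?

29

INNER JOIN keeps only pairs where the ON condition holds.
Matching on a.team_id <> b.team_id. A NULL in a compared column never satisfies the condition.
Matched pairs: 29.
Total: 29 rows.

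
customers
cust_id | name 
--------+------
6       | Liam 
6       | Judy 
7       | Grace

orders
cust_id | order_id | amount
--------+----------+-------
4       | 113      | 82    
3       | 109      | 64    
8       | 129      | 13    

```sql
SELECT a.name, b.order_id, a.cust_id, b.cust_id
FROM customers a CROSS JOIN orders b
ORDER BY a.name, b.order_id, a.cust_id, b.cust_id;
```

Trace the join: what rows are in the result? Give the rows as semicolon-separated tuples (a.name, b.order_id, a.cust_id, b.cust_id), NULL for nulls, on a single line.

CROSS JOIN pairs every row of `customers` with every row of `orders`: 3 × 3 = 9 rows.

(Grace, 109, 7, 3); (Grace, 113, 7, 4); (Grace, 129, 7, 8); (Judy, 109, 6, 3); (Judy, 113, 6, 4); (Judy, 129, 6, 8); (Liam, 109, 6, 3); (Liam, 113, 6, 4); (Liam, 129, 6, 8)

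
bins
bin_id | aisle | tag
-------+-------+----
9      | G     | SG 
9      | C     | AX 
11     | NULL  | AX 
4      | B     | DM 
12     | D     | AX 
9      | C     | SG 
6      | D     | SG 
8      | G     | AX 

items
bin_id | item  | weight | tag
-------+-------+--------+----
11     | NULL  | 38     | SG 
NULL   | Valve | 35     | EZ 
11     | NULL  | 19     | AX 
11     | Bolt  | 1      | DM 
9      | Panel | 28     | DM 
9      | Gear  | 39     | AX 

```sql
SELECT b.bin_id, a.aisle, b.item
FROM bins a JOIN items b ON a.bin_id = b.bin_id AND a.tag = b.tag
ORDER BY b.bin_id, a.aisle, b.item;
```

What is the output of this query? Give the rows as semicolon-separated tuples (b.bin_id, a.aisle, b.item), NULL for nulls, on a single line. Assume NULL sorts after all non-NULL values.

INNER JOIN keeps only pairs where the ON condition holds.
Matching on a.bin_id = b.bin_id AND a.tag = b.tag. A NULL in a compared column never satisfies the condition.
Matched pairs: 2.

(9, C, Gear); (11, NULL, NULL)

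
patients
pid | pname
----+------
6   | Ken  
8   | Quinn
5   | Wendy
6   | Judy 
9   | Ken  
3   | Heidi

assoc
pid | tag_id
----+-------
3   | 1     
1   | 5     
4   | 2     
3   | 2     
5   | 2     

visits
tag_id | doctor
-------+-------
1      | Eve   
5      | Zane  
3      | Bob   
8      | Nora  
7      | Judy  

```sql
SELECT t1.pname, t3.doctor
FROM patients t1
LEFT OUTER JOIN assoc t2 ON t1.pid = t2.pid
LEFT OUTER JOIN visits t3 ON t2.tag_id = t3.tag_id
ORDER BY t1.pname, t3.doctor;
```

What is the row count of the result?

7

Step 1 — t1 LEFT JOIN t2 on pid → 7 row(s).
Then LEFT JOIN `visits t3` on tag_id: each of those 7 rows is kept; rows whose t2.tag_id has no match in t3 get NULL for t3's columns.
Result: 7 row(s).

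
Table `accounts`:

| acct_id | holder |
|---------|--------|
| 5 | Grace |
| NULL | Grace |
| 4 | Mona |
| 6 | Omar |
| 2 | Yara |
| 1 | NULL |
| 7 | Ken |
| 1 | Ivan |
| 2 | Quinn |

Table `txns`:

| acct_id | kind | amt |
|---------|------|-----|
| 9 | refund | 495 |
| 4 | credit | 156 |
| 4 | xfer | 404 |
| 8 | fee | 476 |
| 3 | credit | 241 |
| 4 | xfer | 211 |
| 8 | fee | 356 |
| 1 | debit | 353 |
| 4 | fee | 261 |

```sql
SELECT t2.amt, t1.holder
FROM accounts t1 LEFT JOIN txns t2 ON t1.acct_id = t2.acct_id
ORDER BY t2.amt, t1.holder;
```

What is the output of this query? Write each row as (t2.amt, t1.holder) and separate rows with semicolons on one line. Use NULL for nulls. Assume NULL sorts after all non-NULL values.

LEFT JOIN keeps every row from `accounts`; unmatched rows get NULL for `txns`'s columns.
Matching on t1.acct_id = t2.acct_id. A NULL in a compared column never satisfies the condition.
- t1[0] acct_id=5 → no match; kept with NULLs on the t2 side.
- t1[1] acct_id=NULL → no match; kept with NULLs on the t2 side.
- t1[2] acct_id=4 → 4 match(es) in t2 → 4 row(s).
- t1[3] acct_id=6 → no match; kept with NULLs on the t2 side.
- t1[4] acct_id=2 → no match; kept with NULLs on the t2 side.
- t1[5] acct_id=1 → 1 match(es) in t2 → 1 row(s).
- t1[6] acct_id=7 → no match; kept with NULLs on the t2 side.
- t1[7] acct_id=1 → 1 match(es) in t2 → 1 row(s).
- t1[8] acct_id=2 → no match; kept with NULLs on the t2 side.

(156, Mona); (211, Mona); (261, Mona); (353, Ivan); (353, NULL); (404, Mona); (NULL, Grace); (NULL, Grace); (NULL, Ken); (NULL, Omar); (NULL, Quinn); (NULL, Yara)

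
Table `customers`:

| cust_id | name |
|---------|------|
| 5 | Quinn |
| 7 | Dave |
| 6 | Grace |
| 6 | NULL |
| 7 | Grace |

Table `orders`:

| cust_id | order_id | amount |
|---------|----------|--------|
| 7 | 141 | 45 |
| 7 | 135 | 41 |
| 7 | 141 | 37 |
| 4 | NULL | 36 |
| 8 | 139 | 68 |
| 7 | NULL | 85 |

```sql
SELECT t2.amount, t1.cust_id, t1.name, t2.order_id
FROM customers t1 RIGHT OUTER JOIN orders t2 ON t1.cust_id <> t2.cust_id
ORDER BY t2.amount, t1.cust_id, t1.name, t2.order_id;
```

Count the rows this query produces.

22

RIGHT JOIN keeps every row from `orders`; unmatched rows get NULL for `customers`'s columns.
Matching on t1.cust_id <> t2.cust_id.
- t1[0] cust_id=5 → 6 match(es) in t2 → 6 row(s).
- t1[1] cust_id=7 → 2 match(es) in t2 → 2 row(s).
- t1[2] cust_id=6 → 6 match(es) in t2 → 6 row(s).
- t1[3] cust_id=6 → 6 match(es) in t2 → 6 row(s).
- t1[4] cust_id=7 → 2 match(es) in t2 → 2 row(s).
- every t2 row matched at least one t1 row.
Total: 22 rows.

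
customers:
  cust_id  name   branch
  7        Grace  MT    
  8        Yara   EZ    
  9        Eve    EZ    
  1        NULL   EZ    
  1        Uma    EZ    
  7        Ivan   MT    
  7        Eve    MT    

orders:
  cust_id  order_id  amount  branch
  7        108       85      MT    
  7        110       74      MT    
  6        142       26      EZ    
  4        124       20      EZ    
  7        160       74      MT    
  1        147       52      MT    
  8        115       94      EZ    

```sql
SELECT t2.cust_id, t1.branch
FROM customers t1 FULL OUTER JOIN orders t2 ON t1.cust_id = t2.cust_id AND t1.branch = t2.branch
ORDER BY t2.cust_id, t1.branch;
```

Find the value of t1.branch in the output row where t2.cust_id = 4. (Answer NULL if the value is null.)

FULL OUTER JOIN keeps every row from both sides; unmatched rows get NULL for the other side's columns.
Matching on t1.cust_id = t2.cust_id AND t1.branch = t2.branch.
Matched pairs: 10; unmatched t1 rows kept: 3; unmatched t2 rows kept: 3.

NULL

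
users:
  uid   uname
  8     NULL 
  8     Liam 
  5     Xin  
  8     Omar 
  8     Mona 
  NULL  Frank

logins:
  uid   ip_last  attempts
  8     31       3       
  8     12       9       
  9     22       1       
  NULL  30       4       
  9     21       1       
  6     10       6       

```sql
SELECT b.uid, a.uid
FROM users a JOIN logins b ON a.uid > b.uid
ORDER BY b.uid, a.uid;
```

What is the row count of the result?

INNER JOIN keeps only pairs where the ON condition holds.
Matching on a.uid > b.uid. A NULL in a compared column never satisfies the condition.
Matched pairs: 4.
Total: 4 rows.

4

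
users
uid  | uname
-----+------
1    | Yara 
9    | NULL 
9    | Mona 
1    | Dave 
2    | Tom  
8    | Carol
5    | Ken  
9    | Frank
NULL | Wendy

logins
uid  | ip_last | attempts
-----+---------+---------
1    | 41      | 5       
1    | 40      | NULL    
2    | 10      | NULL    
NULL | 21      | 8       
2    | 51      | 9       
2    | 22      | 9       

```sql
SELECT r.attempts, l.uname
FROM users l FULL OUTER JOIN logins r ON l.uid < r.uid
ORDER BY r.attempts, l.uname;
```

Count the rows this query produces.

16

FULL OUTER JOIN keeps every row from both sides; unmatched rows get NULL for the other side's columns.
Matching on l.uid < r.uid. A NULL in a compared column never satisfies the condition.
- uid=1: 3 matching r row(s), so 3 row(s) emitted.
- uid=9: no r row matches, row kept with r columns NULL.
- uid=9: no r row matches, row kept with r columns NULL.
- uid=1: 3 matching r row(s), so 3 row(s) emitted.
- uid=2: no r row matches, row kept with r columns NULL.
- uid=8: no r row matches, row kept with r columns NULL.
- uid=5: no r row matches, row kept with r columns NULL.
- uid=9: no r row matches, row kept with r columns NULL.
- uid=NULL: no r row matches, row kept with r columns NULL.
- 3 row(s) from r found no l partner → padded with NULL.
Total: 6 matched + 10 padded = 16 rows.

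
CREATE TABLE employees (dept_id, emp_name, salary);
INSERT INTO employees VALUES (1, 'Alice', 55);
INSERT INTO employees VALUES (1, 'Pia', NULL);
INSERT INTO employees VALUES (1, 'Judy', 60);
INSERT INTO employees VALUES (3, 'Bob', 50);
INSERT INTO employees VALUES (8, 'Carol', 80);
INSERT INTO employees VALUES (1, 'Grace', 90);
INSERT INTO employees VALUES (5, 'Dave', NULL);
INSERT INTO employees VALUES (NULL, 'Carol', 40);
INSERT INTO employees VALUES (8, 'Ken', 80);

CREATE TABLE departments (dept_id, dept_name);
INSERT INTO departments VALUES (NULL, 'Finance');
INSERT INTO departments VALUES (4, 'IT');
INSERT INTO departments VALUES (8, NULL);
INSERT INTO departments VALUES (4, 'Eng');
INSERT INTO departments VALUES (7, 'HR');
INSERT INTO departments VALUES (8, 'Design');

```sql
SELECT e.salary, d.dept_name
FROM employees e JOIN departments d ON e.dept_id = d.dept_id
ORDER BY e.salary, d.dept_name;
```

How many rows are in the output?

INNER JOIN keeps only pairs where the ON condition holds.
Matching on e.dept_id = d.dept_id. A NULL in a compared column never satisfies the condition.
- e[0] dept_id=1 → no match; dropped.
- e[1] dept_id=1 → no match; dropped.
- e[2] dept_id=1 → no match; dropped.
- e[3] dept_id=3 → no match; dropped.
- e[4] dept_id=8 → 2 match(es) in d → 2 row(s).
- e[5] dept_id=1 → no match; dropped.
- e[6] dept_id=5 → no match; dropped.
- e[7] dept_id=NULL → no match; dropped.
- e[8] dept_id=8 → 2 match(es) in d → 2 row(s).
Total: 4 rows.

4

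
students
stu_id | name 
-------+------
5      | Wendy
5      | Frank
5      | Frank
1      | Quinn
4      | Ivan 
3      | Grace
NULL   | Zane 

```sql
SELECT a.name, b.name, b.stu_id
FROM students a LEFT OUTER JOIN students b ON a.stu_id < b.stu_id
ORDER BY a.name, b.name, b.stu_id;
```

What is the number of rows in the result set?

LEFT JOIN keeps every row from `students a`; unmatched rows get NULL for `students b`'s columns.
Matching on a.stu_id < b.stu_id. A NULL in a compared column never satisfies the condition.
- a (stu_id=5) has no partner → padded with NULL.
- a (stu_id=5) has no partner → padded with NULL.
- a (stu_id=5) has no partner → padded with NULL.
- a (stu_id=1) pairs with 5 row(s) of b.
- a (stu_id=4) pairs with 3 row(s) of b.
- a (stu_id=3) pairs with 4 row(s) of b.
- a (stu_id=NULL) has no partner → padded with NULL.
Total: 12 matched + 4 padded = 16 rows.

16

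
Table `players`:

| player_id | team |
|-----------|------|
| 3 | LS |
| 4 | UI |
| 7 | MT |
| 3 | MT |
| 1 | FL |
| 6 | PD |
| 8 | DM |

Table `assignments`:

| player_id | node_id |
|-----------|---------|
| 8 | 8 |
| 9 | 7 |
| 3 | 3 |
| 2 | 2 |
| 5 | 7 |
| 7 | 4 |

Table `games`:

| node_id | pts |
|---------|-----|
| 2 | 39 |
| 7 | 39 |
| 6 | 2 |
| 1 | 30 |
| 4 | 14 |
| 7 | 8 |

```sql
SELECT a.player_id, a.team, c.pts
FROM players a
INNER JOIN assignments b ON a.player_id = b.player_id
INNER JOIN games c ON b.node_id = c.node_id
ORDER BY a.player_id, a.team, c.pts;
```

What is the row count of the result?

1

Joins associate left-to-right: players INNER JOIN assignments on player_id gives 4 intermediate row(s).
Then INNER JOIN `games c` on node_id: keep only rows whose b.node_id appears in c.
Result: 1 row(s).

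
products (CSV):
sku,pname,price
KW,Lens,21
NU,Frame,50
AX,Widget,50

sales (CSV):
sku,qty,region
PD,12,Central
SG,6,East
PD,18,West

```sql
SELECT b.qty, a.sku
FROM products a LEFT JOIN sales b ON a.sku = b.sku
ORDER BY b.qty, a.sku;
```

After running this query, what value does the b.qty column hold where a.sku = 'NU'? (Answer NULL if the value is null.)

NULL

LEFT JOIN keeps every row from `products`; unmatched rows get NULL for `sales`'s columns.
Matching on a.sku = b.sku.
Matched pairs: 0; unmatched a rows kept: 3.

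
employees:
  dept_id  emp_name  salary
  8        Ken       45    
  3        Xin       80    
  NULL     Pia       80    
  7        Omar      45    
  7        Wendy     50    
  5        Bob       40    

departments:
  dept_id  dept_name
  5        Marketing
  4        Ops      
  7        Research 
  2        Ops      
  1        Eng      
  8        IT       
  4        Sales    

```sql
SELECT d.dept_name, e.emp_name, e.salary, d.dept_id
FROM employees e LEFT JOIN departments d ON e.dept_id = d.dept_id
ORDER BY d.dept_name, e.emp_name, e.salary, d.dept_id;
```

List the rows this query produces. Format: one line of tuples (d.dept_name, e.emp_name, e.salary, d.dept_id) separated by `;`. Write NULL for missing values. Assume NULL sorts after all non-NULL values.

(IT, Ken, 45, 8); (Marketing, Bob, 40, 5); (Research, Omar, 45, 7); (Research, Wendy, 50, 7); (NULL, Pia, 80, NULL); (NULL, Xin, 80, NULL)

LEFT JOIN keeps every row from `employees`; unmatched rows get NULL for `departments`'s columns.
Matching on e.dept_id = d.dept_id. A NULL in a compared column never satisfies the condition.
Matched pairs: 4; unmatched e rows kept: 2.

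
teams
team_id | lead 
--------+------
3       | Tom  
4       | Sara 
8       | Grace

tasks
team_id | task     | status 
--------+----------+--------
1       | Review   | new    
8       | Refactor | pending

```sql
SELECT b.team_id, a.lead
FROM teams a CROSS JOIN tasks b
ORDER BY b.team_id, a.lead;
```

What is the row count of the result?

6

CROSS JOIN pairs every row of `teams` with every row of `tasks`: 3 × 2 = 6 rows.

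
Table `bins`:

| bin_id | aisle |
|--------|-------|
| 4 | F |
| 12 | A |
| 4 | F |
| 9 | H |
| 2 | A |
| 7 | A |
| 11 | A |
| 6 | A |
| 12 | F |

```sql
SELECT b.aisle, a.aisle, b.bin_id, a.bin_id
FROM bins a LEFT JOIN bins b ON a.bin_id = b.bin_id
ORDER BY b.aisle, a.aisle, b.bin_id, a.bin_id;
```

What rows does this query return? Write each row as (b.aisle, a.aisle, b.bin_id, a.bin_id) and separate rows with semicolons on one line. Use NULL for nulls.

LEFT JOIN keeps every row from `bins a`; unmatched rows get NULL for `bins b`'s columns.
Matching on a.bin_id = b.bin_id.
- bin_id=4: 2 matching b row(s), so 2 row(s) emitted.
- bin_id=12: 2 matching b row(s), so 2 row(s) emitted.
- bin_id=4: 2 matching b row(s), so 2 row(s) emitted.
- bin_id=9: 1 matching b row(s), so 1 row(s) emitted.
- bin_id=2: 1 matching b row(s), so 1 row(s) emitted.
- bin_id=7: 1 matching b row(s), so 1 row(s) emitted.
- bin_id=11: 1 matching b row(s), so 1 row(s) emitted.
- bin_id=6: 1 matching b row(s), so 1 row(s) emitted.
- bin_id=12: 2 matching b row(s), so 2 row(s) emitted.

(A, A, 2, 2); (A, A, 6, 6); (A, A, 7, 7); (A, A, 11, 11); (A, A, 12, 12); (A, F, 12, 12); (F, A, 12, 12); (F, F, 4, 4); (F, F, 4, 4); (F, F, 4, 4); (F, F, 4, 4); (F, F, 12, 12); (H, H, 9, 9)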